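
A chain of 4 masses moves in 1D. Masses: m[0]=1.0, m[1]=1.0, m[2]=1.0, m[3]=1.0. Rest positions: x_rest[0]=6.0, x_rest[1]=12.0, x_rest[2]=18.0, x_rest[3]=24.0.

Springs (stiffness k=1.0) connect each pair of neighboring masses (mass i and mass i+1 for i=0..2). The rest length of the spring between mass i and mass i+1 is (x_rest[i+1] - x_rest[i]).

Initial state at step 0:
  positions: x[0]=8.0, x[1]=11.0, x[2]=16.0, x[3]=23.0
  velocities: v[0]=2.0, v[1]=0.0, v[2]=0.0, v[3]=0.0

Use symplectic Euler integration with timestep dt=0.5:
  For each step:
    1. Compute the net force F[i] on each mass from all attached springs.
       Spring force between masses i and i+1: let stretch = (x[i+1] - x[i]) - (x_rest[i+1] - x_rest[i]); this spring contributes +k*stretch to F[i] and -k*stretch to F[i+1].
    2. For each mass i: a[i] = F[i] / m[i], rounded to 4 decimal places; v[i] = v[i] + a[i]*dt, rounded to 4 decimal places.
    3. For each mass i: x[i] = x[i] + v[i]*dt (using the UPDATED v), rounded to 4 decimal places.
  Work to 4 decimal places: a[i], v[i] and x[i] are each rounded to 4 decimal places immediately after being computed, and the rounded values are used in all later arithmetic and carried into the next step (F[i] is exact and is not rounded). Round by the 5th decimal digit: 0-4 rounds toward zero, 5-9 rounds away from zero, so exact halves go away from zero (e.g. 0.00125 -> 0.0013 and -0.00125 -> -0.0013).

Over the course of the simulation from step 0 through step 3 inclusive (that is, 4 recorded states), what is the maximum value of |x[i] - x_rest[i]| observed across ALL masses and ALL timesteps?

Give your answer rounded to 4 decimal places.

Answer: 2.2500

Derivation:
Step 0: x=[8.0000 11.0000 16.0000 23.0000] v=[2.0000 0.0000 0.0000 0.0000]
Step 1: x=[8.2500 11.5000 16.5000 22.7500] v=[0.5000 1.0000 1.0000 -0.5000]
Step 2: x=[7.8125 12.4375 17.3125 22.4375] v=[-0.8750 1.8750 1.6250 -0.6250]
Step 3: x=[7.0313 13.4375 18.1875 22.3438] v=[-1.5625 2.0000 1.7500 -0.1875]
Max displacement = 2.2500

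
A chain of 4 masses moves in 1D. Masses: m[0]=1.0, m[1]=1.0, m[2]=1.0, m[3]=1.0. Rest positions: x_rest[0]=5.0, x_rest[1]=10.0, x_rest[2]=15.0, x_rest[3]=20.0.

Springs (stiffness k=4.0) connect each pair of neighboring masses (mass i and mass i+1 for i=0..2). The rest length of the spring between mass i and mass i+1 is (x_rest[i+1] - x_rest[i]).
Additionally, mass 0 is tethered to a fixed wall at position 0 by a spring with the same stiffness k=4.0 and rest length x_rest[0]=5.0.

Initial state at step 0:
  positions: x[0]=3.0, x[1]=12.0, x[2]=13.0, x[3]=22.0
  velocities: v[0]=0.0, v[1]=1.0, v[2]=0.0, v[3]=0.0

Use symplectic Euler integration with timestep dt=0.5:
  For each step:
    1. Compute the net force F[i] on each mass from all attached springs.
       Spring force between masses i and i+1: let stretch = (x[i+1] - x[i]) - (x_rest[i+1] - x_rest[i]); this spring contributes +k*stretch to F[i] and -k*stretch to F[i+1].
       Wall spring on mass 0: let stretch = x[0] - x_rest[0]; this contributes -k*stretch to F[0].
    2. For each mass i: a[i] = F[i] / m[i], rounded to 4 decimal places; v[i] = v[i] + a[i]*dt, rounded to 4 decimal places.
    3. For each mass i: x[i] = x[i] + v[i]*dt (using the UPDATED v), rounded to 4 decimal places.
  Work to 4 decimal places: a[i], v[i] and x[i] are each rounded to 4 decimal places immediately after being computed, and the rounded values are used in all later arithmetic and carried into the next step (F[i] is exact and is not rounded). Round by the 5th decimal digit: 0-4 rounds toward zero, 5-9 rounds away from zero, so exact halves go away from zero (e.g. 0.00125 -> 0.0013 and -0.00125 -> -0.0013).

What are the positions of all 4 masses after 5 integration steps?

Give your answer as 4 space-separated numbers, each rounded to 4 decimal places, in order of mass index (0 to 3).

Step 0: x=[3.0000 12.0000 13.0000 22.0000] v=[0.0000 1.0000 0.0000 0.0000]
Step 1: x=[9.0000 4.5000 21.0000 18.0000] v=[12.0000 -15.0000 16.0000 -8.0000]
Step 2: x=[1.5000 18.0000 9.5000 22.0000] v=[-15.0000 27.0000 -23.0000 8.0000]
Step 3: x=[9.0000 6.5000 19.0000 18.5000] v=[15.0000 -23.0000 19.0000 -7.0000]
Step 4: x=[5.0000 10.0000 15.5000 20.5000] v=[-8.0000 7.0000 -7.0000 4.0000]
Step 5: x=[1.0000 14.0000 11.5000 22.5000] v=[-8.0000 8.0000 -8.0000 4.0000]

Answer: 1.0000 14.0000 11.5000 22.5000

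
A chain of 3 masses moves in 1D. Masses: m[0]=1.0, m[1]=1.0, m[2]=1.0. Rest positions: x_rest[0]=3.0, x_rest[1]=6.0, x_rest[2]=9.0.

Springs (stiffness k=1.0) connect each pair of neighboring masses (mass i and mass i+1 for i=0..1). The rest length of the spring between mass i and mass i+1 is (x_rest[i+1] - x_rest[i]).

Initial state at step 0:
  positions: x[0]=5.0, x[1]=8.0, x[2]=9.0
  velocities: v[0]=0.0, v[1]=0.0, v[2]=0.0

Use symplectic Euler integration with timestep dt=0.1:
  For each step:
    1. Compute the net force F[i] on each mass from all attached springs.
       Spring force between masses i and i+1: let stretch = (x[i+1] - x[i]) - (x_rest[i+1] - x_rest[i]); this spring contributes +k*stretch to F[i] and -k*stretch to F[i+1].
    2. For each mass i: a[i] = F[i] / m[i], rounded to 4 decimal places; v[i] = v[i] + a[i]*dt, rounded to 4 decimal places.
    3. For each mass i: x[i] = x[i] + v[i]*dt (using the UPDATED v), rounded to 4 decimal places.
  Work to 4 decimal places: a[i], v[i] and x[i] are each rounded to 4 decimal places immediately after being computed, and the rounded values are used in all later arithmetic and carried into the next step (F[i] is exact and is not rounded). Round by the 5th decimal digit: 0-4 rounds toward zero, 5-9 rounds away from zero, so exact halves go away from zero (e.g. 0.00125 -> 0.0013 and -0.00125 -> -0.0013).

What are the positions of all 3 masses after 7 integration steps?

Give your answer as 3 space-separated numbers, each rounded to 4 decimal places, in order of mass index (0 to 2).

Step 0: x=[5.0000 8.0000 9.0000] v=[0.0000 0.0000 0.0000]
Step 1: x=[5.0000 7.9800 9.0200] v=[0.0000 -0.2000 0.2000]
Step 2: x=[4.9998 7.9406 9.0596] v=[-0.0020 -0.3940 0.3960]
Step 3: x=[4.9990 7.8830 9.1180] v=[-0.0079 -0.5762 0.5841]
Step 4: x=[4.9971 7.8089 9.1941] v=[-0.0195 -0.7411 0.7606]
Step 5: x=[4.9933 7.7205 9.2863] v=[-0.0383 -0.8838 0.9221]
Step 6: x=[4.9867 7.6205 9.3929] v=[-0.0656 -0.9999 1.0655]
Step 7: x=[4.9765 7.5119 9.5117] v=[-0.1022 -1.0860 1.1883]

Answer: 4.9765 7.5119 9.5117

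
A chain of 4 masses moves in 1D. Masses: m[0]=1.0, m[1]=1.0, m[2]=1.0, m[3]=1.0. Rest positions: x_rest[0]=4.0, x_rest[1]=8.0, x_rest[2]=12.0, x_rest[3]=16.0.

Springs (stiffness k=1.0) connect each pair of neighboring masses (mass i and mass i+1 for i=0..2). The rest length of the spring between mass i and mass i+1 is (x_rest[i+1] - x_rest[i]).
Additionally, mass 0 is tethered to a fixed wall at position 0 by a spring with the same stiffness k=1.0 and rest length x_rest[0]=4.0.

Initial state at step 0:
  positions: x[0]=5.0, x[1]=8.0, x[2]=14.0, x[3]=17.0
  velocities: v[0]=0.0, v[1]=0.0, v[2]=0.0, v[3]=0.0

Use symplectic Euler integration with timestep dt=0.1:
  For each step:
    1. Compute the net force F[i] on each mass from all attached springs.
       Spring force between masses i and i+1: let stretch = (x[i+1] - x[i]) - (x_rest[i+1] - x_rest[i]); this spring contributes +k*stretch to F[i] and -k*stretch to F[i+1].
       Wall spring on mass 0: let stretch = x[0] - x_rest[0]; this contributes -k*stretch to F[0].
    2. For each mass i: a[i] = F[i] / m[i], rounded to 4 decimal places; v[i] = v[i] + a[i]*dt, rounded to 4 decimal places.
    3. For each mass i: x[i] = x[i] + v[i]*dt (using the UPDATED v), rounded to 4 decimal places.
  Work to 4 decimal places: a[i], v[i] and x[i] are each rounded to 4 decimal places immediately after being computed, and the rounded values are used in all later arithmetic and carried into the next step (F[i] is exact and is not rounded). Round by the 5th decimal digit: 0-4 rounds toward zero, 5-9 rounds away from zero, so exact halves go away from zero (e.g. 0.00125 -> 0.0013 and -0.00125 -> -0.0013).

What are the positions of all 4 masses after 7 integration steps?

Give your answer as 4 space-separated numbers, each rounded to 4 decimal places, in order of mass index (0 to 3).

Step 0: x=[5.0000 8.0000 14.0000 17.0000] v=[0.0000 0.0000 0.0000 0.0000]
Step 1: x=[4.9800 8.0300 13.9700 17.0100] v=[-0.2000 0.3000 -0.3000 0.1000]
Step 2: x=[4.9407 8.0889 13.9110 17.0296] v=[-0.3930 0.5890 -0.5900 0.1960]
Step 3: x=[4.8835 8.1745 13.8250 17.0580] v=[-0.5723 0.8564 -0.8604 0.2841]
Step 4: x=[4.8103 8.2837 13.7148 17.0941] v=[-0.7316 1.0924 -1.1022 0.3608]
Step 5: x=[4.7238 8.4125 13.5841 17.1364] v=[-0.8653 1.2882 -1.3074 0.4229]
Step 6: x=[4.6269 8.5562 13.4372 17.1832] v=[-0.9688 1.4365 -1.4693 0.4677]
Step 7: x=[4.5230 8.7094 13.2789 17.2325] v=[-1.0386 1.5317 -1.5828 0.4931]

Answer: 4.5230 8.7094 13.2789 17.2325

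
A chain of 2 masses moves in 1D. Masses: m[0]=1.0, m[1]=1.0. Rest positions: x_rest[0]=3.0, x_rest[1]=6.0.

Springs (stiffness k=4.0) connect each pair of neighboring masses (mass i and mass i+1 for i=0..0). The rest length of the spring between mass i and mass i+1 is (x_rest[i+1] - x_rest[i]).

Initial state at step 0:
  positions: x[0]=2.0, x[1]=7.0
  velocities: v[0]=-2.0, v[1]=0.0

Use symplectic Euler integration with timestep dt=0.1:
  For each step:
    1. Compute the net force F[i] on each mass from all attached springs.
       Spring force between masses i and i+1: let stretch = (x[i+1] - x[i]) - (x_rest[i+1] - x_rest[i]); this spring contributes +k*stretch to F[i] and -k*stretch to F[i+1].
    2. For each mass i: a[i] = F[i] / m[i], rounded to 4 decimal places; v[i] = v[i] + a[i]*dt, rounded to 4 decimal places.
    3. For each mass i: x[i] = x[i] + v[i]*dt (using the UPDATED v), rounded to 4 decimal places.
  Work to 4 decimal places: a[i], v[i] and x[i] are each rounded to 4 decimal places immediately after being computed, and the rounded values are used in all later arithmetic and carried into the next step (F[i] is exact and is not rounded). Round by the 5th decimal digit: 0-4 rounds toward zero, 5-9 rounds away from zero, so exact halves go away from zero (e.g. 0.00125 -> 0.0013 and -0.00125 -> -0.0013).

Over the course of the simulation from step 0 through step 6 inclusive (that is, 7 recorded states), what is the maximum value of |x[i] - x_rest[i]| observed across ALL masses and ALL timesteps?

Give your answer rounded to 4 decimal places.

Step 0: x=[2.0000 7.0000] v=[-2.0000 0.0000]
Step 1: x=[1.8800 6.9200] v=[-1.2000 -0.8000]
Step 2: x=[1.8416 6.7584] v=[-0.3840 -1.6160]
Step 3: x=[1.8799 6.5201] v=[0.3827 -2.3827]
Step 4: x=[1.9838 6.2162] v=[1.0388 -3.0388]
Step 5: x=[2.1370 5.8630] v=[1.5318 -3.5318]
Step 6: x=[2.3192 5.4808] v=[1.8222 -3.8222]
Max displacement = 1.1584

Answer: 1.1584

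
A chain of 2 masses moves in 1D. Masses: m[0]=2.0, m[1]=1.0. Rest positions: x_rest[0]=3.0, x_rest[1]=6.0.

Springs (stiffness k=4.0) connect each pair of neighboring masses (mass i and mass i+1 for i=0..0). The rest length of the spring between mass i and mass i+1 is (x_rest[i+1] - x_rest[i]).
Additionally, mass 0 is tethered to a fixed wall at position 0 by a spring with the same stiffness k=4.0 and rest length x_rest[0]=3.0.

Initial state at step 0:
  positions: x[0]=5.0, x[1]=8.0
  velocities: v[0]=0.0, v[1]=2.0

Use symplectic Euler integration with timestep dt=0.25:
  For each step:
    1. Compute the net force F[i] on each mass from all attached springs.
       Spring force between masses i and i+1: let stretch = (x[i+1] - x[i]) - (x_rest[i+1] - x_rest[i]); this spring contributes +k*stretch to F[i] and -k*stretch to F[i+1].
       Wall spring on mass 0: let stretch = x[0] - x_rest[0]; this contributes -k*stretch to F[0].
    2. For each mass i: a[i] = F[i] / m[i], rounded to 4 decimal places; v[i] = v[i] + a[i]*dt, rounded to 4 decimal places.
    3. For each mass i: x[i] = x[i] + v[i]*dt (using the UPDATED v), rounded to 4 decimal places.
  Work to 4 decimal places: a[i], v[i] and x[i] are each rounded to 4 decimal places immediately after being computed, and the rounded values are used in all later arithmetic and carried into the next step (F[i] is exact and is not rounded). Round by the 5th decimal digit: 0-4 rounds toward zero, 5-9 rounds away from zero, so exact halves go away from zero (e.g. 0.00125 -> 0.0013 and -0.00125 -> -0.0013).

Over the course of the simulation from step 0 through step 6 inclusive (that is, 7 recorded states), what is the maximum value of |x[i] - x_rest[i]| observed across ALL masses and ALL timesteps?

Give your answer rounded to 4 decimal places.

Step 0: x=[5.0000 8.0000] v=[0.0000 2.0000]
Step 1: x=[4.7500 8.5000] v=[-1.0000 2.0000]
Step 2: x=[4.3750 8.8125] v=[-1.5000 1.2500]
Step 3: x=[4.0078 8.7656] v=[-1.4688 -0.1875]
Step 4: x=[3.7344 8.2793] v=[-1.0938 -1.9453]
Step 5: x=[3.5623 7.4068] v=[-0.6886 -3.4902]
Step 6: x=[3.4254 6.3231] v=[-0.5475 -4.3347]
Max displacement = 2.8125

Answer: 2.8125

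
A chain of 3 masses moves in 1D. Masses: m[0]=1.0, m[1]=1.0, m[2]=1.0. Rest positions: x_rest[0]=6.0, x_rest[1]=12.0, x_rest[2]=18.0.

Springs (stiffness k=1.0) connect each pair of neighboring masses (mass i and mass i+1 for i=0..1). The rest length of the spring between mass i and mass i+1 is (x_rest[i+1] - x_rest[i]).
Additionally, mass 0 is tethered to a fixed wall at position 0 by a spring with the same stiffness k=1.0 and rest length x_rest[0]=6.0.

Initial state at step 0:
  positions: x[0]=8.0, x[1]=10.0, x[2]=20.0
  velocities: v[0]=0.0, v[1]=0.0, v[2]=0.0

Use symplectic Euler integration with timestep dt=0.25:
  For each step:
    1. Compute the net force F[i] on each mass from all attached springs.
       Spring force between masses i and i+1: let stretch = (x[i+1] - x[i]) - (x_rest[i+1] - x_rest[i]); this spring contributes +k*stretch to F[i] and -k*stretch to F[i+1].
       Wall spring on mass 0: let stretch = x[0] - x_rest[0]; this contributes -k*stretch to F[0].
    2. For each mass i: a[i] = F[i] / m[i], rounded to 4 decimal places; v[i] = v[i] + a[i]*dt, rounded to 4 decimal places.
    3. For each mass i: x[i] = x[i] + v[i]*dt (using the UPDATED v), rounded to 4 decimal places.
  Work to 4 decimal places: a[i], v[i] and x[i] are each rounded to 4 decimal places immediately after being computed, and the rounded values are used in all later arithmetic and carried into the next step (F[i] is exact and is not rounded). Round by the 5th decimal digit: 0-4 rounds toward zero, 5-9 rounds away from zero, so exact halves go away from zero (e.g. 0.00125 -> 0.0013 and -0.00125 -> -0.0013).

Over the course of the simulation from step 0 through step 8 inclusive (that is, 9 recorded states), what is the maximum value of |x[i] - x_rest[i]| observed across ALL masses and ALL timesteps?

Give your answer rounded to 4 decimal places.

Answer: 2.9358

Derivation:
Step 0: x=[8.0000 10.0000 20.0000] v=[0.0000 0.0000 0.0000]
Step 1: x=[7.6250 10.5000 19.7500] v=[-1.5000 2.0000 -1.0000]
Step 2: x=[6.9531 11.3985 19.2969] v=[-2.6875 3.5938 -1.8125]
Step 3: x=[6.1245 12.5128 18.7251] v=[-3.3144 4.4571 -2.2871]
Step 4: x=[5.3124 13.6161 18.1401] v=[-3.2485 4.4131 -2.3402]
Step 5: x=[4.6872 14.4832 17.6473] v=[-2.5007 3.4682 -1.9712]
Step 6: x=[4.3813 14.9358 17.3318] v=[-1.2235 1.8102 -1.2622]
Step 7: x=[4.4613 14.8785 17.2415] v=[0.3198 -0.2294 -0.3612]
Step 8: x=[4.9135 14.3178 17.3785] v=[1.8088 -2.2430 0.5481]
Max displacement = 2.9358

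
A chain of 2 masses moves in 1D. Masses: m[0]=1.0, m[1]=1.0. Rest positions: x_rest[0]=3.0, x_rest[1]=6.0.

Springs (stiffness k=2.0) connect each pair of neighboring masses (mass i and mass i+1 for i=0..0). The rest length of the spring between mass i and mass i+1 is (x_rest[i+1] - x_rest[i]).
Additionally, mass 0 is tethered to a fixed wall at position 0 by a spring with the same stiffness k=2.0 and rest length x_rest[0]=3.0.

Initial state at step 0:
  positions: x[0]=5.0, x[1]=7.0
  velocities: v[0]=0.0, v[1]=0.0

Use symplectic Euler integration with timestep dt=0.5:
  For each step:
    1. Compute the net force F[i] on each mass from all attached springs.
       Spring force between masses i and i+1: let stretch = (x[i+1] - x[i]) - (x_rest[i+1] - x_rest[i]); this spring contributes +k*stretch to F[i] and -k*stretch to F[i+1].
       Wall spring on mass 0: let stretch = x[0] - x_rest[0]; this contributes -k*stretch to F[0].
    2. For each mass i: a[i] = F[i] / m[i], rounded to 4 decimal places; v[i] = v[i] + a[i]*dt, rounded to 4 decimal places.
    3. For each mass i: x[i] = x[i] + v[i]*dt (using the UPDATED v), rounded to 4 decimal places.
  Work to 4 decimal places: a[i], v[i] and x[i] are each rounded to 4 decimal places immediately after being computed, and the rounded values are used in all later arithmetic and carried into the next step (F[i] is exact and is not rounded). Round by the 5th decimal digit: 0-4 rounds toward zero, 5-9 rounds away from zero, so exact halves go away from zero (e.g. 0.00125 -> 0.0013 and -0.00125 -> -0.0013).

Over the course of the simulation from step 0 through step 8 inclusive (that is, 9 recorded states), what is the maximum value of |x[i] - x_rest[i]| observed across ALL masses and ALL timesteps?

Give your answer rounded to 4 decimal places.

Step 0: x=[5.0000 7.0000] v=[0.0000 0.0000]
Step 1: x=[3.5000 7.5000] v=[-3.0000 1.0000]
Step 2: x=[2.2500 7.5000] v=[-2.5000 0.0000]
Step 3: x=[2.5000 6.3750] v=[0.5000 -2.2500]
Step 4: x=[3.4375 4.8125] v=[1.8750 -3.1250]
Step 5: x=[3.3438 4.0625] v=[-0.1875 -1.5000]
Step 6: x=[1.9375 4.4532] v=[-2.8126 0.7813]
Step 7: x=[0.8203 5.0860] v=[-2.2344 1.2656]
Step 8: x=[1.4258 5.0860] v=[1.2110 -0.0001]
Max displacement = 2.1797

Answer: 2.1797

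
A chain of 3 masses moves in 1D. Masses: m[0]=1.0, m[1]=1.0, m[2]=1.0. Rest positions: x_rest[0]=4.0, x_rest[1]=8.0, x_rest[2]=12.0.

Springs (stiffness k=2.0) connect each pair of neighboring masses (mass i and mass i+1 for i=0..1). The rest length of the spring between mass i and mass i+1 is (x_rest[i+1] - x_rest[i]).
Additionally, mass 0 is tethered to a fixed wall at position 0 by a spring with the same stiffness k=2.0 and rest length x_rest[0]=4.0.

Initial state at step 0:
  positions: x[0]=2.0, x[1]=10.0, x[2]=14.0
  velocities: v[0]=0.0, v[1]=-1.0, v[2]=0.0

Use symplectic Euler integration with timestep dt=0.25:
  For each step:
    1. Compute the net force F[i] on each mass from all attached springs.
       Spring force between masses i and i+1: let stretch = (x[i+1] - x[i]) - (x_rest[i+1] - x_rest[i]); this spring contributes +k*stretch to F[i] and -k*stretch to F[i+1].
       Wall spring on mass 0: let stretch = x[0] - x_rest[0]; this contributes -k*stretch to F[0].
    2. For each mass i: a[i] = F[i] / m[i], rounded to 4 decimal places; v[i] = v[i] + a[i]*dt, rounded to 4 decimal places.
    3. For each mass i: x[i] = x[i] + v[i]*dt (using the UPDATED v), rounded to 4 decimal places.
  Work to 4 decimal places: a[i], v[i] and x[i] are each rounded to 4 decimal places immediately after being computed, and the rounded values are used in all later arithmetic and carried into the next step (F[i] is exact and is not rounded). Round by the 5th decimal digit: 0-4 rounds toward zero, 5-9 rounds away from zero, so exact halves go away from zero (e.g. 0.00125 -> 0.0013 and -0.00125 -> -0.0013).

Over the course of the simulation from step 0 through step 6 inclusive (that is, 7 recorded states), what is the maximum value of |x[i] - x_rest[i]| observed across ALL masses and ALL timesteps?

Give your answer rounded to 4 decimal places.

Step 0: x=[2.0000 10.0000 14.0000] v=[0.0000 -1.0000 0.0000]
Step 1: x=[2.7500 9.2500 14.0000] v=[3.0000 -3.0000 0.0000]
Step 2: x=[3.9688 8.2813 13.9063] v=[4.8750 -3.8750 -0.3750]
Step 3: x=[5.2305 7.4766 13.6094] v=[5.0469 -3.2188 -1.1875]
Step 4: x=[6.1192 7.1577 13.0459] v=[3.5547 -1.2755 -2.2539]
Step 5: x=[6.3728 7.4451 12.2464] v=[1.0144 1.1494 -3.1980]
Step 6: x=[5.9638 8.1986 11.3467] v=[-1.6359 3.0139 -3.5987]
Max displacement = 2.3728

Answer: 2.3728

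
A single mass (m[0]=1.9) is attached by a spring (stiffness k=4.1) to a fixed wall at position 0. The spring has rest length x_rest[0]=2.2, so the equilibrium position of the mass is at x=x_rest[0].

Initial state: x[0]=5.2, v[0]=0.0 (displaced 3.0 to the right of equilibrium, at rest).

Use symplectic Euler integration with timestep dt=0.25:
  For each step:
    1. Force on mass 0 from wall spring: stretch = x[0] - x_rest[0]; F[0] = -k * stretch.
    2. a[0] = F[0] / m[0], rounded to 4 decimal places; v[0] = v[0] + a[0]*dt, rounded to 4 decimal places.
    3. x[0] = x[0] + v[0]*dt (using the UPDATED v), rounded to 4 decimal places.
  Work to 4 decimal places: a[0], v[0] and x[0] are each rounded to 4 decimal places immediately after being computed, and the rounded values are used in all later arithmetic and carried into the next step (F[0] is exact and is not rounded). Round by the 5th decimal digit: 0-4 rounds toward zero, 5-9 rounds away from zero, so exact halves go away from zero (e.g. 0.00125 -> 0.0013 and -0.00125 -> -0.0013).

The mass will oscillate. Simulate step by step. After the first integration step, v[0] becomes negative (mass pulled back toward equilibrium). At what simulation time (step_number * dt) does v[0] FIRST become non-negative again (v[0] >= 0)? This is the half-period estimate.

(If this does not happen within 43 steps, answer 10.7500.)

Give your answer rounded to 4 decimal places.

Step 0: x=[5.2000] v=[0.0000]
Step 1: x=[4.7954] v=[-1.6184]
Step 2: x=[4.0408] v=[-3.0186]
Step 3: x=[3.0379] v=[-4.0117]
Step 4: x=[1.9220] v=[-4.4637]
Step 5: x=[0.8436] v=[-4.3137]
Step 6: x=[-0.0519] v=[-3.5820]
Step 7: x=[-0.6437] v=[-2.3672]
Step 8: x=[-0.8520] v=[-0.8331]
Step 9: x=[-0.6487] v=[0.8134]
First v>=0 after going negative at step 9, time=2.2500

Answer: 2.2500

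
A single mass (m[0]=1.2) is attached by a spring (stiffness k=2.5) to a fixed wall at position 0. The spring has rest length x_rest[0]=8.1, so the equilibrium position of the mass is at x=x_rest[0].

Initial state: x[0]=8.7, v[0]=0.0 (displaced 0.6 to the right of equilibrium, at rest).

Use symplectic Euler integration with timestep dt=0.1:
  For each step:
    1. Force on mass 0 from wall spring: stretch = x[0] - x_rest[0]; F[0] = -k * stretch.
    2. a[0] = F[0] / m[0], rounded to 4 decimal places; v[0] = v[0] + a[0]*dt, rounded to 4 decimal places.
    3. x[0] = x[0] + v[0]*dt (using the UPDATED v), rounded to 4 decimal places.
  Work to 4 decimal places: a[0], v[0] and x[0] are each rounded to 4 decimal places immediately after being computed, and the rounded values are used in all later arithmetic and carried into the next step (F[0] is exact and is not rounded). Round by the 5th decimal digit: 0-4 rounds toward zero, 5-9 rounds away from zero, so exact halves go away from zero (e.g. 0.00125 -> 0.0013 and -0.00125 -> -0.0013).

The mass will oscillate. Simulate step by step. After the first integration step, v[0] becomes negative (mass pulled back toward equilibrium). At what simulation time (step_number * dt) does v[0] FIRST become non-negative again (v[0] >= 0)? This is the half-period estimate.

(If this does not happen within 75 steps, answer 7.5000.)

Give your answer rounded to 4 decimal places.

Step 0: x=[8.7000] v=[0.0000]
Step 1: x=[8.6875] v=[-0.1250]
Step 2: x=[8.6628] v=[-0.2474]
Step 3: x=[8.6263] v=[-0.3647]
Step 4: x=[8.5789] v=[-0.4744]
Step 5: x=[8.5215] v=[-0.5742]
Step 6: x=[8.4553] v=[-0.6620]
Step 7: x=[8.3817] v=[-0.7360]
Step 8: x=[8.3022] v=[-0.7947]
Step 9: x=[8.2185] v=[-0.8368]
Step 10: x=[8.1324] v=[-0.8615]
Step 11: x=[8.0456] v=[-0.8683]
Step 12: x=[7.9599] v=[-0.8570]
Step 13: x=[7.8771] v=[-0.8278]
Step 14: x=[7.7990] v=[-0.7814]
Step 15: x=[7.7271] v=[-0.7187]
Step 16: x=[7.6630] v=[-0.6410]
Step 17: x=[7.6080] v=[-0.5500]
Step 18: x=[7.5633] v=[-0.4475]
Step 19: x=[7.5297] v=[-0.3357]
Step 20: x=[7.5080] v=[-0.2169]
Step 21: x=[7.4986] v=[-0.0936]
Step 22: x=[7.5018] v=[0.0317]
First v>=0 after going negative at step 22, time=2.2000

Answer: 2.2000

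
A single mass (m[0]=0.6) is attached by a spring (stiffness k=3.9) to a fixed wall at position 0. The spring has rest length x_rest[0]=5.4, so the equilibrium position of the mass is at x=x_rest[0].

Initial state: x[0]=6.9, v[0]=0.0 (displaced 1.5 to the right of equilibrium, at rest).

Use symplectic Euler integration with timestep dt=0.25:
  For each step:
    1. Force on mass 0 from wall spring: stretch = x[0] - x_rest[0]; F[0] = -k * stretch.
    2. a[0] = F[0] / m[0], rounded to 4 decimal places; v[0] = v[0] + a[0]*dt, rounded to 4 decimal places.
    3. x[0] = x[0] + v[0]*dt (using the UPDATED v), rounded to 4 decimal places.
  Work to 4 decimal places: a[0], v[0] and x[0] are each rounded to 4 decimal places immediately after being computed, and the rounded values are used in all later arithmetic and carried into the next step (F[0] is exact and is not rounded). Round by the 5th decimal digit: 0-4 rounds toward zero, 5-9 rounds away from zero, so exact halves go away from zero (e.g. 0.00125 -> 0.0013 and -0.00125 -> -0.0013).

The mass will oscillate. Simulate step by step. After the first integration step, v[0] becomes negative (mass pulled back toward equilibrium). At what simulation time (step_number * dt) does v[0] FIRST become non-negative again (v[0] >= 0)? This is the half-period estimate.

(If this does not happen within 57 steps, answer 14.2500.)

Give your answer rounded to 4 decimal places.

Answer: 1.2500

Derivation:
Step 0: x=[6.9000] v=[0.0000]
Step 1: x=[6.2906] v=[-2.4375]
Step 2: x=[5.3194] v=[-3.8847]
Step 3: x=[4.3810] v=[-3.7537]
Step 4: x=[3.8566] v=[-2.0978]
Step 5: x=[3.9592] v=[0.4102]
First v>=0 after going negative at step 5, time=1.2500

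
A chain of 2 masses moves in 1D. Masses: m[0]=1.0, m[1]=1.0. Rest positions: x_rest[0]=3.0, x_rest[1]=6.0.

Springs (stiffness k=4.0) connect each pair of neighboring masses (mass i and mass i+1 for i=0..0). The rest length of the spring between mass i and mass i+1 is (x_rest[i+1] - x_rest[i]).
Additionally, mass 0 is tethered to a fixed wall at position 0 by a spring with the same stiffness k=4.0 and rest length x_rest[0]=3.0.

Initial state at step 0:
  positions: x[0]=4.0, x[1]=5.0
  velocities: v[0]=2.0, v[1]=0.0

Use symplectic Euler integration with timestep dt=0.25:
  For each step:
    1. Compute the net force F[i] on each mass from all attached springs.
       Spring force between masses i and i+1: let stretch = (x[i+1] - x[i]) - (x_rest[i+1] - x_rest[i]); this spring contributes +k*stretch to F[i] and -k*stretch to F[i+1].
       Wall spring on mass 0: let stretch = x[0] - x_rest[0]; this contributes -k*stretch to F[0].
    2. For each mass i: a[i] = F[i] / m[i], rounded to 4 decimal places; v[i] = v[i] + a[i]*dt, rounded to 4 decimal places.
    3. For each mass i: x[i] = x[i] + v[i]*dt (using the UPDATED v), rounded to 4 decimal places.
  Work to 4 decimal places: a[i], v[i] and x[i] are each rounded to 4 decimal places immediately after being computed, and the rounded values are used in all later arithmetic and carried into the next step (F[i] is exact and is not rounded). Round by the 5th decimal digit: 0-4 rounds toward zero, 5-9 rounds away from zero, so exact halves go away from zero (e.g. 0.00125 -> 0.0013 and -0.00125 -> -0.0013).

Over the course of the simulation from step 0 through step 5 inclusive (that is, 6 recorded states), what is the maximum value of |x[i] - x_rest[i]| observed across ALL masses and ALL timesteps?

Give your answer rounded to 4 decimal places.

Step 0: x=[4.0000 5.0000] v=[2.0000 0.0000]
Step 1: x=[3.7500 5.5000] v=[-1.0000 2.0000]
Step 2: x=[3.0000 6.3125] v=[-3.0000 3.2500]
Step 3: x=[2.3281 7.0469] v=[-2.6875 2.9375]
Step 4: x=[2.2539 7.3516] v=[-0.2968 1.2187]
Step 5: x=[2.8907 7.1319] v=[2.5470 -0.8790]
Max displacement = 1.3516

Answer: 1.3516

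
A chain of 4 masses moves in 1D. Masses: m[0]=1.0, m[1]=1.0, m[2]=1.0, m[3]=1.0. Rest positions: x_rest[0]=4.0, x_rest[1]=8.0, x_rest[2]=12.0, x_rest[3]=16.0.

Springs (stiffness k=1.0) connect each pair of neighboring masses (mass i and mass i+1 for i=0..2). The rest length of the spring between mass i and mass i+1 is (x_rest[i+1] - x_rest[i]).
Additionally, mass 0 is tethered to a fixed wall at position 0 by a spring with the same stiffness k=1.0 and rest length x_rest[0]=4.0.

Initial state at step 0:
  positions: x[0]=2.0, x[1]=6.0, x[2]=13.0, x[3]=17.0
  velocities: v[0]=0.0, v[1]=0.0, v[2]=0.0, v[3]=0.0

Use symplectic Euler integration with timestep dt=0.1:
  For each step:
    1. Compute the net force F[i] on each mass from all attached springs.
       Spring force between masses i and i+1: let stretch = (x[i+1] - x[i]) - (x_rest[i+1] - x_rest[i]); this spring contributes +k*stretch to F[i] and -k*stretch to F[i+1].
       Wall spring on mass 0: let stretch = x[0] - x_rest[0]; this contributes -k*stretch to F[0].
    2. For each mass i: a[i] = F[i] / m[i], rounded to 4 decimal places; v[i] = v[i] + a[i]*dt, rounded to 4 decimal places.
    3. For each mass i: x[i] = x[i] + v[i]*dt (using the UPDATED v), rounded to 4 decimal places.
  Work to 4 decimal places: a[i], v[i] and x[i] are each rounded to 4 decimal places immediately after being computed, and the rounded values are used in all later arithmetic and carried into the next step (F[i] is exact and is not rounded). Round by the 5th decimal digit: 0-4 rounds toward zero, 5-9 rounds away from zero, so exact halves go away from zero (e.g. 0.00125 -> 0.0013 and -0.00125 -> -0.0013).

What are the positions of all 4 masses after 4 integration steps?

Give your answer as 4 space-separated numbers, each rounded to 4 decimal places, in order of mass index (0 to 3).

Step 0: x=[2.0000 6.0000 13.0000 17.0000] v=[0.0000 0.0000 0.0000 0.0000]
Step 1: x=[2.0200 6.0300 12.9700 17.0000] v=[0.2000 0.3000 -0.3000 0.0000]
Step 2: x=[2.0599 6.0893 12.9109 16.9997] v=[0.3990 0.5930 -0.5910 -0.0030]
Step 3: x=[2.1195 6.1765 12.8245 16.9985] v=[0.5960 0.8722 -0.8643 -0.0119]
Step 4: x=[2.1985 6.2896 12.7133 16.9956] v=[0.7898 1.1313 -1.1117 -0.0293]

Answer: 2.1985 6.2896 12.7133 16.9956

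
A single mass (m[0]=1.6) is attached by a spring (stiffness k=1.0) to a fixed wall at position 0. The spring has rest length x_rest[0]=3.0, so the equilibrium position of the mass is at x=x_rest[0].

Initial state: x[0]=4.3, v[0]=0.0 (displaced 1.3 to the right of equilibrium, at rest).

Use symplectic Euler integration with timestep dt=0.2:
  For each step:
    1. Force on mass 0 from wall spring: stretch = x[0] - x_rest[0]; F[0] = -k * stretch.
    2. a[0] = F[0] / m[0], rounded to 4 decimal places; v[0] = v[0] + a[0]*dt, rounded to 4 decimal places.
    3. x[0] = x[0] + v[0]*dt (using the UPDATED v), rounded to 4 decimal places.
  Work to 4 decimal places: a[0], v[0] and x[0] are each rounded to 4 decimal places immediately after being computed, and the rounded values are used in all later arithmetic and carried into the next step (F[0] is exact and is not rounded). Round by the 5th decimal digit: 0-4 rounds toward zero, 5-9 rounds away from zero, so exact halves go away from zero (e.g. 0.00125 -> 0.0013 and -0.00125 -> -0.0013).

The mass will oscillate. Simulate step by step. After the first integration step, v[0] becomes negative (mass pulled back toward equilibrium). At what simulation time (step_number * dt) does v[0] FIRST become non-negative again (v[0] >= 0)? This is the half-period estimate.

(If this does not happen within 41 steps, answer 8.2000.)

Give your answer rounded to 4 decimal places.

Answer: 4.0000

Derivation:
Step 0: x=[4.3000] v=[0.0000]
Step 1: x=[4.2675] v=[-0.1625]
Step 2: x=[4.2033] v=[-0.3209]
Step 3: x=[4.1090] v=[-0.4713]
Step 4: x=[3.9870] v=[-0.6099]
Step 5: x=[3.8403] v=[-0.7333]
Step 6: x=[3.6726] v=[-0.8383]
Step 7: x=[3.4881] v=[-0.9224]
Step 8: x=[3.2914] v=[-0.9834]
Step 9: x=[3.0874] v=[-1.0198]
Step 10: x=[2.8813] v=[-1.0307]
Step 11: x=[2.6781] v=[-1.0159]
Step 12: x=[2.4830] v=[-0.9757]
Step 13: x=[2.3008] v=[-0.9111]
Step 14: x=[2.1361] v=[-0.8237]
Step 15: x=[1.9930] v=[-0.7157]
Step 16: x=[1.8750] v=[-0.5898]
Step 17: x=[1.7852] v=[-0.4492]
Step 18: x=[1.7257] v=[-0.2973]
Step 19: x=[1.6981] v=[-0.1380]
Step 20: x=[1.7030] v=[0.0247]
First v>=0 after going negative at step 20, time=4.0000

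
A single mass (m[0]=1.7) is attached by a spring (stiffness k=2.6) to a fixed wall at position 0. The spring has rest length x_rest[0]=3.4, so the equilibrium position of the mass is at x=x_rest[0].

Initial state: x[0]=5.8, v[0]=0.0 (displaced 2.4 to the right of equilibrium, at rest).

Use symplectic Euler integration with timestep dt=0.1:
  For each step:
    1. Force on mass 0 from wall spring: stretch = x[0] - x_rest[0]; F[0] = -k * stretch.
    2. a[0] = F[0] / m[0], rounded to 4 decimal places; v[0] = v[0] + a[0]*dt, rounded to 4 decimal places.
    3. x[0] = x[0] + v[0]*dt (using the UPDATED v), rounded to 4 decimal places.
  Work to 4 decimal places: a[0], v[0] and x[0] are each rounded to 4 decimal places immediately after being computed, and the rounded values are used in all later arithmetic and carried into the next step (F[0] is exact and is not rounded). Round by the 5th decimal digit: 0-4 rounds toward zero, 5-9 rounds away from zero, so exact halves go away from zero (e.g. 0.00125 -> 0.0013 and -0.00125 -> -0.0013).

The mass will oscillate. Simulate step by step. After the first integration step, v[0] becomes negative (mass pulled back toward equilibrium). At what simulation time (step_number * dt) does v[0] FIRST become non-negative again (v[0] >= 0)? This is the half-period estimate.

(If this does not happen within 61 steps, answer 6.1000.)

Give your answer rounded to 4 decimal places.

Answer: 2.6000

Derivation:
Step 0: x=[5.8000] v=[0.0000]
Step 1: x=[5.7633] v=[-0.3671]
Step 2: x=[5.6904] v=[-0.7286]
Step 3: x=[5.5825] v=[-1.0789]
Step 4: x=[5.4412] v=[-1.4127]
Step 5: x=[5.2687] v=[-1.7249]
Step 6: x=[5.0676] v=[-2.0107]
Step 7: x=[4.8410] v=[-2.2657]
Step 8: x=[4.5924] v=[-2.4861]
Step 9: x=[4.3256] v=[-2.6685]
Step 10: x=[4.0446] v=[-2.8101]
Step 11: x=[3.7537] v=[-2.9087]
Step 12: x=[3.4574] v=[-2.9628]
Step 13: x=[3.1602] v=[-2.9716]
Step 14: x=[2.8667] v=[-2.9349]
Step 15: x=[2.5814] v=[-2.8533]
Step 16: x=[2.3086] v=[-2.7281]
Step 17: x=[2.0525] v=[-2.5612]
Step 18: x=[1.8170] v=[-2.3551]
Step 19: x=[1.6057] v=[-2.1130]
Step 20: x=[1.4218] v=[-1.8386]
Step 21: x=[1.2682] v=[-1.5361]
Step 22: x=[1.1472] v=[-1.2101]
Step 23: x=[1.0606] v=[-0.8656]
Step 24: x=[1.0098] v=[-0.5078]
Step 25: x=[0.9956] v=[-0.1422]
Step 26: x=[1.0182] v=[0.2255]
First v>=0 after going negative at step 26, time=2.6000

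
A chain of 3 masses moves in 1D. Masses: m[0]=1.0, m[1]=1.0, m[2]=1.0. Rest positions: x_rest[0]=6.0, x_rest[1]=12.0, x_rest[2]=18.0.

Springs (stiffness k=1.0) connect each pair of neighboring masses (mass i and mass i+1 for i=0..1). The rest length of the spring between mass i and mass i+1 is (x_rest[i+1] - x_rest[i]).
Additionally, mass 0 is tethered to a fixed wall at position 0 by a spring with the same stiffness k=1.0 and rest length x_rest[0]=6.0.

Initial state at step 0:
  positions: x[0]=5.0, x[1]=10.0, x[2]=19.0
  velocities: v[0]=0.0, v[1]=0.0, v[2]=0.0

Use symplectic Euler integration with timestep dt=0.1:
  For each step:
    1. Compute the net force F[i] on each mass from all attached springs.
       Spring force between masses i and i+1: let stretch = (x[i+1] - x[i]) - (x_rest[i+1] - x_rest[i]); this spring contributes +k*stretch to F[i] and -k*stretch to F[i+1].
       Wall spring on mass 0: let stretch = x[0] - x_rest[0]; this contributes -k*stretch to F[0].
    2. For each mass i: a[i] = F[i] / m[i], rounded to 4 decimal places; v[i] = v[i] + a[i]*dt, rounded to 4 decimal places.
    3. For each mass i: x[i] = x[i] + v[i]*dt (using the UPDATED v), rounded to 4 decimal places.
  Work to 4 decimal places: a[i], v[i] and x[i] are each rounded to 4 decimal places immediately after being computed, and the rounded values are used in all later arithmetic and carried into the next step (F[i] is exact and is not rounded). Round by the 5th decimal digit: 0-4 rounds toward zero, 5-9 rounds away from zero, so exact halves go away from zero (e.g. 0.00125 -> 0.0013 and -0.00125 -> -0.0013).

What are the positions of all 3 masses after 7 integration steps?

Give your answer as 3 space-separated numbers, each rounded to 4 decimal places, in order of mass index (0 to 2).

Answer: 5.0466 10.9882 18.2445

Derivation:
Step 0: x=[5.0000 10.0000 19.0000] v=[0.0000 0.0000 0.0000]
Step 1: x=[5.0000 10.0400 18.9700] v=[0.0000 0.4000 -0.3000]
Step 2: x=[5.0004 10.1189 18.9107] v=[0.0040 0.7890 -0.5930]
Step 3: x=[5.0020 10.2345 18.8235] v=[0.0158 1.1563 -0.8722]
Step 4: x=[5.0059 10.3837 18.7104] v=[0.0389 1.4920 -1.1311]
Step 5: x=[5.0135 10.5624 18.5740] v=[0.0761 1.7869 -1.3638]
Step 6: x=[5.0265 10.7657 18.4175] v=[0.1296 2.0332 -1.5650]
Step 7: x=[5.0466 10.9882 18.2445] v=[0.2009 2.2245 -1.7302]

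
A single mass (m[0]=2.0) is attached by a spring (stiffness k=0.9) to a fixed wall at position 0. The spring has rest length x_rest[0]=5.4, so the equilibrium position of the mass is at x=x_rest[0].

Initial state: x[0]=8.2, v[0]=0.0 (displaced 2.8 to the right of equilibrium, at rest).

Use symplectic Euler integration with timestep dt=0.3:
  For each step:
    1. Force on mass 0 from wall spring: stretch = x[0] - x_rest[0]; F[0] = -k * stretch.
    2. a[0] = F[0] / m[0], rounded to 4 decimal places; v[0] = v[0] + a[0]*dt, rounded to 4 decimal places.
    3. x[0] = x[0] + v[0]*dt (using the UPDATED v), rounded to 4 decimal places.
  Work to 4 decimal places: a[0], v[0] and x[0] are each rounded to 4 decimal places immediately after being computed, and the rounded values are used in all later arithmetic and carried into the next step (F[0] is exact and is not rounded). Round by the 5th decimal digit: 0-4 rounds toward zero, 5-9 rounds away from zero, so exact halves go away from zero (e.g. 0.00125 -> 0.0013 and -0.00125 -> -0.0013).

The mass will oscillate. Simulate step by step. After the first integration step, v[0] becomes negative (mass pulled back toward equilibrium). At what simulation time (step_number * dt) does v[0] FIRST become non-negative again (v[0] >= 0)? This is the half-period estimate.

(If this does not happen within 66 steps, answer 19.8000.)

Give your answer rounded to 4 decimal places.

Answer: 4.8000

Derivation:
Step 0: x=[8.2000] v=[0.0000]
Step 1: x=[8.0866] v=[-0.3780]
Step 2: x=[7.8644] v=[-0.7407]
Step 3: x=[7.5424] v=[-1.0734]
Step 4: x=[7.1336] v=[-1.3626]
Step 5: x=[6.6546] v=[-1.5966]
Step 6: x=[6.1248] v=[-1.7660]
Step 7: x=[5.5656] v=[-1.8639]
Step 8: x=[4.9997] v=[-1.8863]
Step 9: x=[4.4500] v=[-1.8323]
Step 10: x=[3.9388] v=[-1.7041]
Step 11: x=[3.4867] v=[-1.5069]
Step 12: x=[3.1121] v=[-1.2486]
Step 13: x=[2.8302] v=[-0.9397]
Step 14: x=[2.6524] v=[-0.5928]
Step 15: x=[2.5858] v=[-0.2219]
Step 16: x=[2.6332] v=[0.1580]
First v>=0 after going negative at step 16, time=4.8000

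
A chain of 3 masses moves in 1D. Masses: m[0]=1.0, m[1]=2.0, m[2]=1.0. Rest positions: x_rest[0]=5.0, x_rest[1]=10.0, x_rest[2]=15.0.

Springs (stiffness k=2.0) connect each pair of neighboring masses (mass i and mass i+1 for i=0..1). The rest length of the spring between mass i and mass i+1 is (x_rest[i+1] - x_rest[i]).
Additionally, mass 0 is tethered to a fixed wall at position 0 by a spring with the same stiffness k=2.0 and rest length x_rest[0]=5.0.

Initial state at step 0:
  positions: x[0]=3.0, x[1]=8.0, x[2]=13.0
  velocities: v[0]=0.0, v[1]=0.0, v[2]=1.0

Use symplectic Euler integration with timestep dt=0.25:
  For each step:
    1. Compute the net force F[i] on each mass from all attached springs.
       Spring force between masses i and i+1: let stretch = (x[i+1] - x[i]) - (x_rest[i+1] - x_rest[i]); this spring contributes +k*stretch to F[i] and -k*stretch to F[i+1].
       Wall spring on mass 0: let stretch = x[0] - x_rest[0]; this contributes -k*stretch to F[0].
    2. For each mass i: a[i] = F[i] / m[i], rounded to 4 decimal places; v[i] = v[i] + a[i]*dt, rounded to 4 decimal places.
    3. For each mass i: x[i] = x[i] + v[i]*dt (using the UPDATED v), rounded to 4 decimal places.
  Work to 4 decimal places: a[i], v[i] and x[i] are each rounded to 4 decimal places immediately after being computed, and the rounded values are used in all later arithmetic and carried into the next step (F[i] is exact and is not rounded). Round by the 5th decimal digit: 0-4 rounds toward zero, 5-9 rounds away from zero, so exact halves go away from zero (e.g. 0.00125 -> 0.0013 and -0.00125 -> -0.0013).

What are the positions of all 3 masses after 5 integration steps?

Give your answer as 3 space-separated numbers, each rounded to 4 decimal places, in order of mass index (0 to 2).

Answer: 5.0438 8.6379 13.7849

Derivation:
Step 0: x=[3.0000 8.0000 13.0000] v=[0.0000 0.0000 1.0000]
Step 1: x=[3.2500 8.0000 13.2500] v=[1.0000 0.0000 1.0000]
Step 2: x=[3.6875 8.0313 13.4688] v=[1.7500 0.1250 0.8750]
Step 3: x=[4.2071 8.1309 13.6329] v=[2.0782 0.3984 0.6563]
Step 4: x=[4.6913 8.3292 13.7342] v=[1.9366 0.7930 0.4053]
Step 5: x=[5.0438 8.6379 13.7849] v=[1.4099 1.2348 0.2028]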